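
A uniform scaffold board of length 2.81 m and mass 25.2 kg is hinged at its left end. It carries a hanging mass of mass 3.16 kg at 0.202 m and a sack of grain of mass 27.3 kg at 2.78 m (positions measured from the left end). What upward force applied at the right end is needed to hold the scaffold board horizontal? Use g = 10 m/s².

F ≈ 398 N

Choose the left end as the axis so the unknown pivot reaction has zero arm there.
Beam weight: 25.2 × 10 = 252 N down at 1.405 m → arm 1.405 m, τ = 252 × 1.405 = 354.1 N·m clockwise.
Hanging mass: 3.16 × 10 = 31.6 N down at 0.202 m → arm 0.202 m, τ = 31.6 × 0.202 = 6.383 N·m clockwise.
Sack of grain: 27.3 × 10 = 273 N down at 2.78 m → arm 2.78 m, τ = 273 × 2.78 = 758.9 N·m clockwise.
Net moment of the loads = 1119 N·m clockwise.
The upward force F acts at the right end, arm 2.81 m, giving F × 2.81 counterclockwise.
For rotational equilibrium, F × 2.81 = 1119, so F = 1119 / 2.81 = 398 N.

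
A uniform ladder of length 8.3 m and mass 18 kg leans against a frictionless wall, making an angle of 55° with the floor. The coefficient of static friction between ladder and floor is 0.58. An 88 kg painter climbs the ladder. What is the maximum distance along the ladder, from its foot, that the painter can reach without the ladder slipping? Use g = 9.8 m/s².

d ≈ 7.43 m

Take moments about the foot of the ladder.
Ladder weight 18×9.8 = 176.4 N acts at 4.15 m along the ladder; its horizontal arm is 4.15·cos55° = 2.38 m → τ = 419.8 N·m clockwise.
Painter weight 88×9.8 = 862.4 N at distance d → arm d·cos55° → τ = 862.4·d·0.5736 clockwise.
Wall normal N at the top has arm L sinθ = 6.799 m counterclockwise, so Στ = 0 gives N·6.799 = 419.8 + 494.7·d.
ΣFy = 0 ⇒ N_floor = 1039 N, so the maximum friction is μ_s·N_floor = 0.58×1039 = 602.6 N. ΣFx = 0 ⇒ N_wall = f, so at the slipping point N = 602.6 N.
Substituting: 602.6×6.799 = 419.8 + 494.7·d ⇒ d = (4097 − 419.8) / 494.7 = 7.43 m.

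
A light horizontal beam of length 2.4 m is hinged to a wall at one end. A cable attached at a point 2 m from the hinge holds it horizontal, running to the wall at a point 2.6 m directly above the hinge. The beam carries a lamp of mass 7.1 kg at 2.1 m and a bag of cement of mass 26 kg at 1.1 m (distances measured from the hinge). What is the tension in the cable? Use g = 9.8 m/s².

Choose the hinge as the axis so the unknown hinge reaction has zero arm there.
Lamp: 7.1 × 9.8 = 69.58 N down at 2.1 m → arm 2.1 m, τ = 69.58 × 2.1 = 146.1 N·m clockwise.
Bag of cement: 26 × 9.8 = 254.8 N down at 1.1 m → arm 1.1 m, τ = 254.8 × 1.1 = 280.3 N·m clockwise.
Total clockwise load moment = 426.4 N·m.
The cable tension T acts at 2 m; only its component perpendicular to the beam, T sinθ, produces torque. sinθ = h/√(h²+d²) = 2.6/√(2.6²+2²) = 0.7926.
Setting net torque to zero: T × 2 × 0.7926 = 426.4 → T = 426.4 / 1.585 = 269 N.

T ≈ 269 N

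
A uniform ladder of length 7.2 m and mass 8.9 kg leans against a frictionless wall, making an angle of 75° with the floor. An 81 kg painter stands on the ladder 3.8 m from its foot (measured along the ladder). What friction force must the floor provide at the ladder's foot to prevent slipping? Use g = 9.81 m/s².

f ≈ 124 N

About the foot of the ladder:
Ladder weight 8.9×9.81 = 87.31 N acts at 3.6 m along the ladder; its horizontal arm is 3.6·cos75° = 0.9317 m → τ = 81.35 N·m clockwise.
Painter: 81×9.81 = 794.6 N at 3.8 m → arm 0.9835 m → τ = 781.5 N·m clockwise.
Wall normal N acts horizontally at the top; its moment arm is the height L sinθ = 7.2·sin75° = 6.955 m, counterclockwise.
For rotational equilibrium, N × 6.955 = 862.9, so N = 124 N.
ΣFx = 0: friction at the foot balances the wall's push, so f = N_wall = 124 N.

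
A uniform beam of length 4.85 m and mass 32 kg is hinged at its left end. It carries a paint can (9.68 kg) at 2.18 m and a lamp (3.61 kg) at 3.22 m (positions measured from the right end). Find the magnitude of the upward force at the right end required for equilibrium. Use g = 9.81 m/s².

F ≈ 221 N

About the left end:
Beam weight: 32 × 9.81 = 313.9 N down at 2.425 m → arm 2.425 m, τ = 313.9 × 2.425 = 761.2 N·m clockwise.
Paint can: 9.68 × 9.81 = 94.96 N down at 2.18 m → arm 2.67 m, τ = 94.96 × 2.67 = 253.5 N·m clockwise.
Lamp: 3.61 × 9.81 = 35.41 N down at 3.22 m → arm 1.63 m, τ = 35.41 × 1.63 = 57.72 N·m clockwise.
Net moment of the loads = 1072 N·m clockwise.
The upward force F acts at the right end, arm 4.85 m, giving F × 4.85 counterclockwise.
Στ = 0 ⇒ F × 4.85 = 1072 ⇒ F = 1072 / 4.85 = 221 N.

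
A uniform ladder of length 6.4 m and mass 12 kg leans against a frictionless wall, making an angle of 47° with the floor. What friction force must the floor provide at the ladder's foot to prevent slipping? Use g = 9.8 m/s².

Sum moments about the foot of the ladder (the floor normal and friction both act there and drop out).
Ladder weight 12×9.8 = 117.6 N acts at 3.2 m along the ladder; its horizontal arm is 3.2·cos47° = 2.182 m → τ = 256.6 N·m clockwise.
Wall normal N acts horizontally at the top; its moment arm is the height L sinθ = 6.4·sin47° = 4.681 m, counterclockwise.
Στ = 0 ⇒ N × 4.681 = 256.6 ⇒ N = 54.8 N.
ΣFx = 0: friction at the foot balances the wall's push, so f = N_wall = 54.8 N.

f ≈ 54.8 N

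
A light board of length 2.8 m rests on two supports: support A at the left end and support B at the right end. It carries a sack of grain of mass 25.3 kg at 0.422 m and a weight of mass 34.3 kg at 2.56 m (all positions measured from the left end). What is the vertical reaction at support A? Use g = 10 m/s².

Choose support B as the axis so its reaction then has zero moment arm.
Sack of grain: 25.3 × 10 = 253 N down at 0.422 m → arm 2.378 m, τ = 253 × 2.378 = 601.6 N·m counterclockwise.
Weight: 34.3 × 10 = 343 N down at 2.56 m → arm 0.24 m, τ = 343 × 0.24 = 82.32 N·m counterclockwise.
Net load moment about support B = 683.9 N·m counterclockwise.
Reaction R at support A is upward at 0 m, arm 2.8 m → moment R × 2.8 clockwise.
Setting net torque to zero: R × 2.8 = 683.9 → R = 244 N.

R_A ≈ 244 N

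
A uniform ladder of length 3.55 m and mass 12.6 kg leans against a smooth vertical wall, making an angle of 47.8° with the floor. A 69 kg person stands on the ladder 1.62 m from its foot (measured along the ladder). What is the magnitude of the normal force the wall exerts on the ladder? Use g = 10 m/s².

Choose the foot of the ladder as the axis so the floor normal and friction both act there and drop out.
Ladder weight 12.6×10 = 126 N acts at 1.775 m along the ladder; its horizontal arm is 1.775·cos47.8° = 1.192 m → τ = 150.2 N·m clockwise.
Person: 69×10 = 690 N at 1.62 m → arm 1.088 m → τ = 750.7 N·m clockwise.
Wall normal N acts horizontally at the top; its moment arm is the height L sinθ = 3.55·sin47.8° = 2.63 m, counterclockwise.
Setting net torque to zero: N × 2.63 = 900.9 → N = 343 N.

N_wall ≈ 343 N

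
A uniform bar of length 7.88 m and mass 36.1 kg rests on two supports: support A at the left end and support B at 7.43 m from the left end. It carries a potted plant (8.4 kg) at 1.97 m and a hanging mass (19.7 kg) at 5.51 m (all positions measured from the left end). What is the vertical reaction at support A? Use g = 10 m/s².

R_A ≈ 282 N

Choose support B as the axis so its reaction then has zero moment arm.
Beam weight: 36.1 × 10 = 361 N down at 3.94 m → arm 3.49 m, τ = 361 × 3.49 = 1260 N·m counterclockwise.
Potted plant: 8.4 × 10 = 84 N down at 1.97 m → arm 5.46 m, τ = 84 × 5.46 = 458.6 N·m counterclockwise.
Hanging mass: 19.7 × 10 = 197 N down at 5.51 m → arm 1.92 m, τ = 197 × 1.92 = 378.2 N·m counterclockwise.
Net load moment about support B = 2097 N·m counterclockwise.
Reaction R at support A is upward at 0 m, arm 7.43 m → moment R × 7.43 clockwise.
For rotational equilibrium, R × 7.43 = 2097, so R = 282 N.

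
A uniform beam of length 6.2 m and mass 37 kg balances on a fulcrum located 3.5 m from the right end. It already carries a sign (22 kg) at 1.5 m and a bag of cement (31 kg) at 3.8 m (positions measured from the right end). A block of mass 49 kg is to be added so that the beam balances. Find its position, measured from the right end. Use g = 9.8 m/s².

x ≈ 4.51 m from the right end

Choose the fulcrum (at 3.5 m from the right end) as the axis so the support reaction has zero arm there.
Beam weight: 37 × 9.8 = 362.6 N down at 3.1 m → arm 0.4 m, τ = 362.6 × 0.4 = 145 N·m clockwise.
Sign: 22 × 9.8 = 215.6 N down at 1.5 m → arm 2 m, τ = 215.6 × 2 = 431.2 N·m clockwise.
Bag of cement: 31 × 9.8 = 303.8 N down at 3.8 m → arm 0.3 m, τ = 303.8 × 0.3 = 91.14 N·m counterclockwise.
Net moment of existing loads = 485.1 N·m clockwise.
The block weighs 49 × 9.8 = 480.2 N and must supply an equal counterclockwise moment, so its lever arm about the fulcrum is 485.1 / 480.2 = 1.01 m.
That puts it at 3.5 + 1.01 = 4.51 m from the right end.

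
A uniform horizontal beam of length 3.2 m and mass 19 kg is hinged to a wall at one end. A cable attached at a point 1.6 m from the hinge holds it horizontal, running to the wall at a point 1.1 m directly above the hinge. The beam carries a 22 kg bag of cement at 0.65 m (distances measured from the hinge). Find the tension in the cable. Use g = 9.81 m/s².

T ≈ 484 N

Sum moments about the hinge (the unknown hinge reaction has zero arm there).
Beam weight: 19 × 9.81 = 186.4 N down at 1.6 m → arm 1.6 m, τ = 186.4 × 1.6 = 298.2 N·m clockwise.
Bag of cement: 22 × 9.81 = 215.8 N down at 0.65 m → arm 0.65 m, τ = 215.8 × 0.65 = 140.3 N·m clockwise.
Total clockwise load moment = 438.5 N·m.
The cable tension T acts at 1.6 m; only its component perpendicular to the beam, T sinθ, produces torque. sinθ = h/√(h²+d²) = 1.1/√(1.1²+1.6²) = 0.5665.
Balancing moments: T × 1.6 × 0.5665 = 438.5, giving T = 438.5 / 0.9064 = 484 N.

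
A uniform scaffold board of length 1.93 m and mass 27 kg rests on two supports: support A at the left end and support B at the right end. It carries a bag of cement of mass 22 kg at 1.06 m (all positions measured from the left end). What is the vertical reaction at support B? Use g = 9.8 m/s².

Take moments about support A.
Beam weight: 27 × 9.8 = 264.6 N down at 0.965 m → arm 0.965 m, τ = 264.6 × 0.965 = 255.3 N·m clockwise.
Bag of cement: 22 × 9.8 = 215.6 N down at 1.06 m → arm 1.06 m, τ = 215.6 × 1.06 = 228.5 N·m clockwise.
Net load moment about support A = 483.8 N·m clockwise.
Reaction R at support B is upward at 1.93 m, arm 1.93 m → moment R × 1.93 counterclockwise.
Setting net torque to zero: R × 1.93 = 483.8 → R = 251 N.

R_B ≈ 251 N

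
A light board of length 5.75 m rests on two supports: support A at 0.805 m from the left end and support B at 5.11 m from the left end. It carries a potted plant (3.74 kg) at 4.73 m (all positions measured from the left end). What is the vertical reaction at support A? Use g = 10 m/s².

R_A ≈ 3.3 N

About support B:
Potted plant: 3.74 × 10 = 37.4 N down at 4.73 m → arm 0.38 m, τ = 37.4 × 0.38 = 14.21 N·m counterclockwise.
Net load moment about support B = 14.21 N·m counterclockwise.
Reaction R at support A is upward at 0.805 m, arm 4.305 m → moment R × 4.305 clockwise.
Balancing moments: R × 4.305 = 14.21, giving R = 3.3 N.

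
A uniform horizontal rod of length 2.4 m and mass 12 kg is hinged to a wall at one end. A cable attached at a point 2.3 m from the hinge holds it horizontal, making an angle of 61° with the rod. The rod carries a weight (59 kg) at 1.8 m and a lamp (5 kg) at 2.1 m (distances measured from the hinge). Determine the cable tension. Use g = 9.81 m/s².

T ≈ 639 N

Choose the hinge as the axis so the unknown hinge reaction has zero arm there.
Beam weight: 12 × 9.81 = 117.7 N down at 1.2 m → arm 1.2 m, τ = 117.7 × 1.2 = 141.2 N·m clockwise.
Weight: 59 × 9.81 = 578.8 N down at 1.8 m → arm 1.8 m, τ = 578.8 × 1.8 = 1042 N·m clockwise.
Lamp: 5 × 9.81 = 49.05 N down at 2.1 m → arm 2.1 m, τ = 49.05 × 2.1 = 103 N·m clockwise.
Total clockwise load moment = 1286 N·m.
The cable tension T acts at 2.3 m; only its component perpendicular to the rod, T sinθ, produces torque. sin 61° = 0.8746.
Balancing moments: T × 2.3 × 0.8746 = 1286, giving T = 1286 / 2.012 = 639 N.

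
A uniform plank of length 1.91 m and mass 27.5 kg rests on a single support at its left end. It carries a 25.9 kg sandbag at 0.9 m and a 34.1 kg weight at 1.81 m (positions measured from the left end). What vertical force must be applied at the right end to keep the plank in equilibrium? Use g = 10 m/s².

Choose the left end as the axis so the unknown pivot reaction has zero arm there.
Beam weight: 27.5 × 10 = 275 N down at 0.955 m → arm 0.955 m, τ = 275 × 0.955 = 262.6 N·m clockwise.
Sandbag: 25.9 × 10 = 259 N down at 0.9 m → arm 0.9 m, τ = 259 × 0.9 = 233.1 N·m clockwise.
Weight: 34.1 × 10 = 341 N down at 1.81 m → arm 1.81 m, τ = 341 × 1.81 = 617.2 N·m clockwise.
Net moment of the loads = 1113 N·m clockwise.
The upward force F acts at the right end, arm 1.91 m, giving F × 1.91 counterclockwise.
Setting net torque to zero: F × 1.91 = 1113 → F = 1113 / 1.91 = 583 N.

F ≈ 583 N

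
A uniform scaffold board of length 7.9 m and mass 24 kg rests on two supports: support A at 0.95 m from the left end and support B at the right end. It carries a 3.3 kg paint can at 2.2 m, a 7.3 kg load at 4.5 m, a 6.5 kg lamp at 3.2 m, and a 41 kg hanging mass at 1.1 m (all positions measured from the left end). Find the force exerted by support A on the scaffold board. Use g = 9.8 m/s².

R_A ≈ 631 N

Sum moments about support B (its reaction then has zero moment arm).
Beam weight: 24 × 9.8 = 235.2 N down at 3.95 m → arm 3.95 m, τ = 235.2 × 3.95 = 929 N·m counterclockwise.
Paint can: 3.3 × 9.8 = 32.34 N down at 2.2 m → arm 5.7 m, τ = 32.34 × 5.7 = 184.3 N·m counterclockwise.
Load: 7.3 × 9.8 = 71.54 N down at 4.5 m → arm 3.4 m, τ = 71.54 × 3.4 = 243.2 N·m counterclockwise.
Lamp: 6.5 × 9.8 = 63.7 N down at 3.2 m → arm 4.7 m, τ = 63.7 × 4.7 = 299.4 N·m counterclockwise.
Hanging mass: 41 × 9.8 = 401.8 N down at 1.1 m → arm 6.8 m, τ = 401.8 × 6.8 = 2732 N·m counterclockwise.
Net load moment about support B = 4388 N·m counterclockwise.
Reaction R at support A is upward at 0.95 m, arm 6.95 m → moment R × 6.95 clockwise.
Στ = 0 ⇒ R × 6.95 = 4388 ⇒ R = 631 N.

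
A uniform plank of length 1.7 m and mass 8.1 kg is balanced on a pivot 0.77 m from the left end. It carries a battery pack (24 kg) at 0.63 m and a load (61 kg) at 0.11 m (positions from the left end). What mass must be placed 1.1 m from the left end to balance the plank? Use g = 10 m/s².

m ≈ 130 kg

Choose the pivot (at 0.77 m from the left end) as the axis so the support reaction has zero arm there.
Beam weight: 8.1 × 10 = 81 N down at 0.85 m → arm 0.08 m, τ = 81 × 0.08 = 6.48 N·m clockwise.
Battery pack: 24 × 10 = 240 N down at 0.63 m → arm 0.14 m, τ = 240 × 0.14 = 33.6 N·m counterclockwise.
Load: 61 × 10 = 610 N down at 0.11 m → arm 0.66 m, τ = 610 × 0.66 = 402.6 N·m counterclockwise.
Net moment of known loads = 429.7 N·m counterclockwise.
An unknown mass m at 1.1 m has arm 0.33 m; its moment is m·g·0.33 clockwise.
Setting net torque to zero: m × 10 × 0.33 = 429.7 → m = 429.7 / (10 × 0.33) = 130 kg.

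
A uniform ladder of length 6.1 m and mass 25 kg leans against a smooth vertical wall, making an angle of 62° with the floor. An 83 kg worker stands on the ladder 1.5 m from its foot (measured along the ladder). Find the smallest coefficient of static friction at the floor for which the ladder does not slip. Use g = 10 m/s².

Sum moments about the foot of the ladder (the floor normal and friction both act there and drop out).
Ladder weight 25×10 = 250 N acts at 3.05 m along the ladder; its horizontal arm is 3.05·cos62° = 1.432 m → τ = 358 N·m clockwise.
Worker: 83×10 = 830 N at 1.5 m → arm 0.7042 m → τ = 584.5 N·m clockwise.
Wall normal N acts horizontally at the top; its moment arm is the height L sinθ = 6.1·sin62° = 5.386 m, counterclockwise.
Balancing moments: N × 5.386 = 942.5, giving N = 175 N.
ΣFx = 0 ⇒ f = N_wall = 175 N. ΣFy = 0 ⇒ N_floor = 1080 N.
μ_min = f / N_floor = 175 / 1080 = 0.162.

μ_min ≈ 0.162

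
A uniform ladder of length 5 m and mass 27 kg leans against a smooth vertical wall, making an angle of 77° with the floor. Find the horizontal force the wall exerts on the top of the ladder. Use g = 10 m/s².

Sum moments about the foot of the ladder (the floor normal and friction both act there and drop out).
Ladder weight 27×10 = 270 N acts at 2.5 m along the ladder; its horizontal arm is 2.5·cos77° = 0.5624 m → τ = 151.8 N·m clockwise.
Wall normal N acts horizontally at the top; its moment arm is the height L sinθ = 5·sin77° = 4.872 m, counterclockwise.
Setting net torque to zero: N × 4.872 = 151.8 → N = 31.2 N.

N_wall ≈ 31.2 N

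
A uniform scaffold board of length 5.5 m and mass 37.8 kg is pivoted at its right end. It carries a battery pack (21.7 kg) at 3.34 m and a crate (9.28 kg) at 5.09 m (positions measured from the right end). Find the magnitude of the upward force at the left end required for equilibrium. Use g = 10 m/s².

Take moments about the right end.
Beam weight: 37.8 × 10 = 378 N down at 2.75 m → arm 2.75 m, τ = 378 × 2.75 = 1040 N·m counterclockwise.
Battery pack: 21.7 × 10 = 217 N down at 3.34 m → arm 3.34 m, τ = 217 × 3.34 = 724.8 N·m counterclockwise.
Crate: 9.28 × 10 = 92.8 N down at 5.09 m → arm 5.09 m, τ = 92.8 × 5.09 = 472.4 N·m counterclockwise.
Net moment of the loads = 2237 N·m counterclockwise.
The upward force F acts at the left end, arm 5.5 m, giving F × 5.5 clockwise.
For rotational equilibrium, F × 5.5 = 2237, so F = 2237 / 5.5 = 407 N.

F ≈ 407 N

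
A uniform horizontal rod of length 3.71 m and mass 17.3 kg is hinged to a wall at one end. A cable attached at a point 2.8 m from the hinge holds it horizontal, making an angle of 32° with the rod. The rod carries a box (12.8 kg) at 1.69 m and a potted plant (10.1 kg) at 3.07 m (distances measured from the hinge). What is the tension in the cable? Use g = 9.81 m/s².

T ≈ 560 N

Choose the hinge as the axis so the unknown hinge reaction has zero arm there.
Beam weight: 17.3 × 9.81 = 169.7 N down at 1.855 m → arm 1.855 m, τ = 169.7 × 1.855 = 314.8 N·m clockwise.
Box: 12.8 × 9.81 = 125.6 N down at 1.69 m → arm 1.69 m, τ = 125.6 × 1.69 = 212.3 N·m clockwise.
Potted plant: 10.1 × 9.81 = 99.08 N down at 3.07 m → arm 3.07 m, τ = 99.08 × 3.07 = 304.2 N·m clockwise.
Total clockwise load moment = 831.3 N·m.
The cable tension T acts at 2.8 m; only its component perpendicular to the rod, T sinθ, produces torque. sin 32° = 0.5299.
Setting net torque to zero: T × 2.8 × 0.5299 = 831.3 → T = 831.3 / 1.484 = 560 N.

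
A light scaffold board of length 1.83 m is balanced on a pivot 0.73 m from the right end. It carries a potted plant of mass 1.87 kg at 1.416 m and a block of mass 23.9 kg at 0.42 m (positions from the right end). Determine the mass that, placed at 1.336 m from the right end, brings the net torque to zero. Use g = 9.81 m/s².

Sum moments about the pivot (at 0.73 m from the right end) (the support reaction has zero arm there).
Potted plant: 1.87 × 9.81 = 18.34 N down at 1.416 m → arm 0.686 m, τ = 18.34 × 0.686 = 12.58 N·m counterclockwise.
Block: 23.9 × 9.81 = 234.5 N down at 0.42 m → arm 0.31 m, τ = 234.5 × 0.31 = 72.69 N·m clockwise.
Net moment of known loads = 60.11 N·m clockwise.
An unknown mass m at 1.336 m has arm 0.606 m; its moment is m·g·0.606 counterclockwise.
Balancing moments: m × 9.81 × 0.606 = 60.11, giving m = 60.11 / (9.81 × 0.606) = 10.1 kg.

m ≈ 10.1 kg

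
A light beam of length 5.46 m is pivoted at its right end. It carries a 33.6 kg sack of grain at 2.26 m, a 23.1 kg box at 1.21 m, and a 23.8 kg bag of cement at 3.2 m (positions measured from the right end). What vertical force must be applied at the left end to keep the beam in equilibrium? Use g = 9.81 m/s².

Taking torques about the right end:
Sack of grain: 33.6 × 9.81 = 329.6 N down at 2.26 m → arm 2.26 m, τ = 329.6 × 2.26 = 744.9 N·m counterclockwise.
Box: 23.1 × 9.81 = 226.6 N down at 1.21 m → arm 1.21 m, τ = 226.6 × 1.21 = 274.2 N·m counterclockwise.
Bag of cement: 23.8 × 9.81 = 233.5 N down at 3.2 m → arm 3.2 m, τ = 233.5 × 3.2 = 747.2 N·m counterclockwise.
Net moment of the loads = 1766 N·m counterclockwise.
The upward force F acts at the left end, arm 5.46 m, giving F × 5.46 clockwise.
Setting net torque to zero: F × 5.46 = 1766 → F = 1766 / 5.46 = 323 N.

F ≈ 323 N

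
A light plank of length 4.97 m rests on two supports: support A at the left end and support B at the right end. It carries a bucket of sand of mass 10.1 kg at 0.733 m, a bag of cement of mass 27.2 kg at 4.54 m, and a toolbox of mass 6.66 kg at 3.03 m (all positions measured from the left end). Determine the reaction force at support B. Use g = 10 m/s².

Take moments about support A.
Bucket of sand: 10.1 × 10 = 101 N down at 0.733 m → arm 0.733 m, τ = 101 × 0.733 = 74.03 N·m clockwise.
Bag of cement: 27.2 × 10 = 272 N down at 4.54 m → arm 4.54 m, τ = 272 × 4.54 = 1235 N·m clockwise.
Toolbox: 6.66 × 10 = 66.6 N down at 3.03 m → arm 3.03 m, τ = 66.6 × 3.03 = 201.8 N·m clockwise.
Net load moment about support A = 1511 N·m clockwise.
Reaction R at support B is upward at 4.97 m, arm 4.97 m → moment R × 4.97 counterclockwise.
Στ = 0 ⇒ R × 4.97 = 1511 ⇒ R = 304 N.

R_B ≈ 304 N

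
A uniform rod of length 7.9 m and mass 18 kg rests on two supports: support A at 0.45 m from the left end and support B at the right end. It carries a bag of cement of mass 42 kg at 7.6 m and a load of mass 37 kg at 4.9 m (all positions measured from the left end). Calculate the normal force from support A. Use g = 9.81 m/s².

Take moments about support B.
Beam weight: 18 × 9.81 = 176.6 N down at 3.95 m → arm 3.95 m, τ = 176.6 × 3.95 = 697.6 N·m counterclockwise.
Bag of cement: 42 × 9.81 = 412 N down at 7.6 m → arm 0.3 m, τ = 412 × 0.3 = 123.6 N·m counterclockwise.
Load: 37 × 9.81 = 363 N down at 4.9 m → arm 3 m, τ = 363 × 3 = 1089 N·m counterclockwise.
Net load moment about support B = 1910 N·m counterclockwise.
Reaction R at support A is upward at 0.45 m, arm 7.45 m → moment R × 7.45 clockwise.
Setting net torque to zero: R × 7.45 = 1910 → R = 256 N.

R_A ≈ 256 N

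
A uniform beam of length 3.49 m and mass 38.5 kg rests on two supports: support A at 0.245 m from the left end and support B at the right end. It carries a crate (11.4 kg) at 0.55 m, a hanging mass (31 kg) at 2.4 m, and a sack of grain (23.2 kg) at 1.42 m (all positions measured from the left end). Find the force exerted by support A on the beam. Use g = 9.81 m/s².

Choose support B as the axis so its reaction then has zero moment arm.
Beam weight: 38.5 × 9.81 = 377.7 N down at 1.745 m → arm 1.745 m, τ = 377.7 × 1.745 = 659.1 N·m counterclockwise.
Crate: 11.4 × 9.81 = 111.8 N down at 0.55 m → arm 2.94 m, τ = 111.8 × 2.94 = 328.7 N·m counterclockwise.
Hanging mass: 31 × 9.81 = 304.1 N down at 2.4 m → arm 1.09 m, τ = 304.1 × 1.09 = 331.5 N·m counterclockwise.
Sack of grain: 23.2 × 9.81 = 227.6 N down at 1.42 m → arm 2.07 m, τ = 227.6 × 2.07 = 471.1 N·m counterclockwise.
Net load moment about support B = 1790 N·m counterclockwise.
Reaction R at support A is upward at 0.245 m, arm 3.245 m → moment R × 3.245 clockwise.
Στ = 0 ⇒ R × 3.245 = 1790 ⇒ R = 552 N.

R_A ≈ 552 N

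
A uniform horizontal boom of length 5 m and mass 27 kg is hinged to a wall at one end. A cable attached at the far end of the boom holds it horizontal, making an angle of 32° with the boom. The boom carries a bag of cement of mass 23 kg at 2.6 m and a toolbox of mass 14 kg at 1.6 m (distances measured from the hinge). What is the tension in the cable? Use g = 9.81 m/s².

T ≈ 554 N

Taking torques about the hinge:
Beam weight: 27 × 9.81 = 264.9 N down at 2.5 m → arm 2.5 m, τ = 264.9 × 2.5 = 662.2 N·m clockwise.
Bag of cement: 23 × 9.81 = 225.6 N down at 2.6 m → arm 2.6 m, τ = 225.6 × 2.6 = 586.6 N·m clockwise.
Toolbox: 14 × 9.81 = 137.3 N down at 1.6 m → arm 1.6 m, τ = 137.3 × 1.6 = 219.7 N·m clockwise.
Total clockwise load moment = 1469 N·m.
The cable tension T acts at 5 m; only its component perpendicular to the boom, T sinθ, produces torque. sin 32° = 0.5299.
For rotational equilibrium, T × 5 × 0.5299 = 1469, so T = 1469 / 2.65 = 554 N.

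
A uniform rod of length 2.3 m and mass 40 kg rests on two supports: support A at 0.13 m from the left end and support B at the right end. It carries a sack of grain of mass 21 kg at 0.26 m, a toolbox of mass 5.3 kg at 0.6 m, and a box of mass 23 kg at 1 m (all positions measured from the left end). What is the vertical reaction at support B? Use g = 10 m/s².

R_B ≈ 304 N

Choose support A as the axis so its reaction then has zero moment arm.
Beam weight: 40 × 10 = 400 N down at 1.15 m → arm 1.02 m, τ = 400 × 1.02 = 408 N·m clockwise.
Sack of grain: 21 × 10 = 210 N down at 0.26 m → arm 0.13 m, τ = 210 × 0.13 = 27.3 N·m clockwise.
Toolbox: 5.3 × 10 = 53 N down at 0.6 m → arm 0.47 m, τ = 53 × 0.47 = 24.91 N·m clockwise.
Box: 23 × 10 = 230 N down at 1 m → arm 0.87 m, τ = 230 × 0.87 = 200.1 N·m clockwise.
Net load moment about support A = 660.3 N·m clockwise.
Reaction R at support B is upward at 2.3 m, arm 2.17 m → moment R × 2.17 counterclockwise.
For rotational equilibrium, R × 2.17 = 660.3, so R = 304 N.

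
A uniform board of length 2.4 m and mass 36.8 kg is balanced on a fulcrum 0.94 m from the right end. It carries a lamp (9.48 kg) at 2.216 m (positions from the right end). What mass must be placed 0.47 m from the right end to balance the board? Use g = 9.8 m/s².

m ≈ 46.1 kg

Sum moments about the fulcrum (at 0.94 m from the right end) (the support reaction has zero arm there).
Beam weight: 36.8 × 9.8 = 360.6 N down at 1.2 m → arm 0.26 m, τ = 360.6 × 0.26 = 93.76 N·m counterclockwise.
Lamp: 9.48 × 9.8 = 92.9 N down at 2.216 m → arm 1.276 m, τ = 92.9 × 1.276 = 118.5 N·m counterclockwise.
Net moment of known loads = 212.3 N·m counterclockwise.
An unknown mass m at 0.47 m has arm 0.47 m; its moment is m·g·0.47 clockwise.
Setting net torque to zero: m × 9.8 × 0.47 = 212.3 → m = 212.3 / (9.8 × 0.47) = 46.1 kg.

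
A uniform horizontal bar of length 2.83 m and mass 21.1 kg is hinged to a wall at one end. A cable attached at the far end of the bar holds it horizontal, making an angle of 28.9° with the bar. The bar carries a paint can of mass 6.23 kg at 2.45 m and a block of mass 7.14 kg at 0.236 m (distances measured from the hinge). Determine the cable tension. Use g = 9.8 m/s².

Choose the hinge as the axis so the unknown hinge reaction has zero arm there.
Beam weight: 21.1 × 9.8 = 206.8 N down at 1.415 m → arm 1.415 m, τ = 206.8 × 1.415 = 292.6 N·m clockwise.
Paint can: 6.23 × 9.8 = 61.05 N down at 2.45 m → arm 2.45 m, τ = 61.05 × 2.45 = 149.6 N·m clockwise.
Block: 7.14 × 9.8 = 69.97 N down at 0.236 m → arm 0.236 m, τ = 69.97 × 0.236 = 16.51 N·m clockwise.
Total clockwise load moment = 458.7 N·m.
The cable tension T acts at 2.83 m; only its component perpendicular to the bar, T sinθ, produces torque. sin 28.9° = 0.4833.
For rotational equilibrium, T × 2.83 × 0.4833 = 458.7, so T = 458.7 / 1.368 = 335 N.

T ≈ 335 N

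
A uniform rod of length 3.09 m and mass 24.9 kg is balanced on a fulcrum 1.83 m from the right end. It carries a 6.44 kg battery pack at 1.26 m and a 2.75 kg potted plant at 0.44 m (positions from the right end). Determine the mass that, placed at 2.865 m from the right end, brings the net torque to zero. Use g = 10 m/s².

Take moments about the fulcrum (at 1.83 m from the right end).
Beam weight: 24.9 × 10 = 249 N down at 1.545 m → arm 0.285 m, τ = 249 × 0.285 = 70.96 N·m clockwise.
Battery pack: 6.44 × 10 = 64.4 N down at 1.26 m → arm 0.57 m, τ = 64.4 × 0.57 = 36.71 N·m clockwise.
Potted plant: 2.75 × 10 = 27.5 N down at 0.44 m → arm 1.39 m, τ = 27.5 × 1.39 = 38.22 N·m clockwise.
Net moment of known loads = 145.9 N·m clockwise.
An unknown mass m at 2.865 m has arm 1.035 m; its moment is m·g·1.035 counterclockwise.
Setting net torque to zero: m × 10 × 1.035 = 145.9 → m = 145.9 / (10 × 1.035) = 14.1 kg.

m ≈ 14.1 kg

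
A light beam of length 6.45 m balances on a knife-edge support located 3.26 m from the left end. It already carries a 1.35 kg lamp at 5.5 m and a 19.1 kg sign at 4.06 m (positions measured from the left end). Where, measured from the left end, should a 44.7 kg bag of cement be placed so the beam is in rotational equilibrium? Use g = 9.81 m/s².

x ≈ 2.85 m from the left end

Take moments about the knife-edge support (at 3.26 m from the left end).
Lamp: 1.35 × 9.81 = 13.24 N down at 5.5 m → arm 2.24 m, τ = 13.24 × 2.24 = 29.66 N·m clockwise.
Sign: 19.1 × 9.81 = 187.4 N down at 4.06 m → arm 0.8 m, τ = 187.4 × 0.8 = 149.9 N·m clockwise.
Net moment of existing loads = 179.6 N·m clockwise.
The bag of cement weighs 44.7 × 9.81 = 438.5 N and must supply an equal counterclockwise moment, so its lever arm about the knife-edge support is 179.6 / 438.5 = 0.41 m.
That puts it at 3.26 − 0.41 = 2.85 m from the left end.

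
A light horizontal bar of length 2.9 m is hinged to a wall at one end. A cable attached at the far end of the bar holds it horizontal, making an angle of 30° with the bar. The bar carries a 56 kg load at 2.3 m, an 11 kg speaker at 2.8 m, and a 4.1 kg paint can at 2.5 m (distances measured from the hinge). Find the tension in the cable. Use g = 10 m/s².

T ≈ 1170 N

Taking torques about the hinge:
Load: 56 × 10 = 560 N down at 2.3 m → arm 2.3 m, τ = 560 × 2.3 = 1288 N·m clockwise.
Speaker: 11 × 10 = 110 N down at 2.8 m → arm 2.8 m, τ = 110 × 2.8 = 308 N·m clockwise.
Paint can: 4.1 × 10 = 41 N down at 2.5 m → arm 2.5 m, τ = 41 × 2.5 = 102.5 N·m clockwise.
Total clockwise load moment = 1698 N·m.
The cable tension T acts at 2.9 m; only its component perpendicular to the bar, T sinθ, produces torque. sin 30° = 0.5.
For rotational equilibrium, T × 2.9 × 0.5 = 1698, so T = 1698 / 1.45 = 1170 N.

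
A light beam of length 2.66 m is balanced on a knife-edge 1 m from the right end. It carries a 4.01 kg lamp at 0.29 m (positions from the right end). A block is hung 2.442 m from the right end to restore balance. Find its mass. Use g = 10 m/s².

m ≈ 1.97 kg

Choose the knife-edge (at 1 m from the right end) as the axis so the support reaction has zero arm there.
Lamp: 4.01 × 10 = 40.1 N down at 0.29 m → arm 0.71 m, τ = 40.1 × 0.71 = 28.47 N·m clockwise.
Net moment of known loads = 28.47 N·m clockwise.
An unknown mass m at 2.442 m has arm 1.442 m; its moment is m·g·1.442 counterclockwise.
Στ = 0 ⇒ m × 10 × 1.442 = 28.47 ⇒ m = 28.47 / (10 × 1.442) = 1.97 kg.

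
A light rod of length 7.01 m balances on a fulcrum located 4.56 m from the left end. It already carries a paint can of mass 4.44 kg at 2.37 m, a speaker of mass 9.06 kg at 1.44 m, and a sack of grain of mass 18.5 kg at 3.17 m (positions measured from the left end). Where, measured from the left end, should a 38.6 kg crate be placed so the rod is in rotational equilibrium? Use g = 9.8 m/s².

Choose the fulcrum (at 4.56 m from the left end) as the axis so the support reaction has zero arm there.
Paint can: 4.44 × 9.8 = 43.51 N down at 2.37 m → arm 2.19 m, τ = 43.51 × 2.19 = 95.29 N·m counterclockwise.
Speaker: 9.06 × 9.8 = 88.79 N down at 1.44 m → arm 3.12 m, τ = 88.79 × 3.12 = 277 N·m counterclockwise.
Sack of grain: 18.5 × 9.8 = 181.3 N down at 3.17 m → arm 1.39 m, τ = 181.3 × 1.39 = 252 N·m counterclockwise.
Net moment of existing loads = 624.3 N·m counterclockwise.
The crate weighs 38.6 × 9.8 = 378.3 N and must supply an equal clockwise moment, so its lever arm about the fulcrum is 624.3 / 378.3 = 1.65 m.
That puts it at 4.56 + 1.65 = 6.21 m from the left end.

x ≈ 6.21 m from the left end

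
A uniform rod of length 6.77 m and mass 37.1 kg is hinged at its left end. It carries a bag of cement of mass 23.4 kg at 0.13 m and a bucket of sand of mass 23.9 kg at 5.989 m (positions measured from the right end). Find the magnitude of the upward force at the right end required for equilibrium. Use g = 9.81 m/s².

Choose the left end as the axis so the unknown pivot reaction has zero arm there.
Beam weight: 37.1 × 9.81 = 364 N down at 3.385 m → arm 3.385 m, τ = 364 × 3.385 = 1232 N·m clockwise.
Bag of cement: 23.4 × 9.81 = 229.6 N down at 0.13 m → arm 6.64 m, τ = 229.6 × 6.64 = 1525 N·m clockwise.
Bucket of sand: 23.9 × 9.81 = 234.5 N down at 5.989 m → arm 0.781 m, τ = 234.5 × 0.781 = 183.1 N·m clockwise.
Net moment of the loads = 2940 N·m clockwise.
The upward force F acts at the right end, arm 6.77 m, giving F × 6.77 counterclockwise.
Στ = 0 ⇒ F × 6.77 = 2940 ⇒ F = 2940 / 6.77 = 434 N.

F ≈ 434 N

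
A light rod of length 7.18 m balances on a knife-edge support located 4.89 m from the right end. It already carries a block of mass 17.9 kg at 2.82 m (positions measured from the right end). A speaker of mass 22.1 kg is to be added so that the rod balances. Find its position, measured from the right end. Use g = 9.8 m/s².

About the knife-edge support (at 4.89 m from the right end):
Block: 17.9 × 9.8 = 175.4 N down at 2.82 m → arm 2.07 m, τ = 175.4 × 2.07 = 363.1 N·m clockwise.
Net moment of existing loads = 363.1 N·m clockwise.
The speaker weighs 22.1 × 9.8 = 216.6 N and must supply an equal counterclockwise moment, so its lever arm about the knife-edge support is 363.1 / 216.6 = 1.68 m.
That puts it at 4.89 + 1.68 = 6.57 m from the right end.

x ≈ 6.57 m from the right end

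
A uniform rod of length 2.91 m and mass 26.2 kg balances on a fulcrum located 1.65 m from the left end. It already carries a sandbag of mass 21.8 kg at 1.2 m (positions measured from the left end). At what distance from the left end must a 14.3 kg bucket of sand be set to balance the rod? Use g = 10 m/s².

x ≈ 2.69 m from the left end

Take moments about the fulcrum (at 1.65 m from the left end).
Beam weight: 26.2 × 10 = 262 N down at 1.455 m → arm 0.195 m, τ = 262 × 0.195 = 51.09 N·m counterclockwise.
Sandbag: 21.8 × 10 = 218 N down at 1.2 m → arm 0.45 m, τ = 218 × 0.45 = 98.1 N·m counterclockwise.
Net moment of existing loads = 149.2 N·m counterclockwise.
The bucket of sand weighs 14.3 × 10 = 143 N and must supply an equal clockwise moment, so its lever arm about the fulcrum is 149.2 / 143 = 1.04 m.
That puts it at 1.65 + 1.04 = 2.69 m from the left end.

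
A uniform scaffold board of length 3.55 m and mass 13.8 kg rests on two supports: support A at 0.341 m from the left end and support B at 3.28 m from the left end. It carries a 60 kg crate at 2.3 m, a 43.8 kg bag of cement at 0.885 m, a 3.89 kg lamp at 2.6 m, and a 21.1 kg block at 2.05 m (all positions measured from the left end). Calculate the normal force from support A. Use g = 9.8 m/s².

Choose support B as the axis so its reaction then has zero moment arm.
Beam weight: 13.8 × 9.8 = 135.2 N down at 1.775 m → arm 1.505 m, τ = 135.2 × 1.505 = 203.5 N·m counterclockwise.
Crate: 60 × 9.8 = 588 N down at 2.3 m → arm 0.98 m, τ = 588 × 0.98 = 576.2 N·m counterclockwise.
Bag of cement: 43.8 × 9.8 = 429.2 N down at 0.885 m → arm 2.395 m, τ = 429.2 × 2.395 = 1028 N·m counterclockwise.
Lamp: 3.89 × 9.8 = 38.12 N down at 2.6 m → arm 0.68 m, τ = 38.12 × 0.68 = 25.92 N·m counterclockwise.
Block: 21.1 × 9.8 = 206.8 N down at 2.05 m → arm 1.23 m, τ = 206.8 × 1.23 = 254.4 N·m counterclockwise.
Net load moment about support B = 2088 N·m counterclockwise.
Reaction R at support A is upward at 0.341 m, arm 2.939 m → moment R × 2.939 clockwise.
For rotational equilibrium, R × 2.939 = 2088, so R = 710 N.

R_A ≈ 710 N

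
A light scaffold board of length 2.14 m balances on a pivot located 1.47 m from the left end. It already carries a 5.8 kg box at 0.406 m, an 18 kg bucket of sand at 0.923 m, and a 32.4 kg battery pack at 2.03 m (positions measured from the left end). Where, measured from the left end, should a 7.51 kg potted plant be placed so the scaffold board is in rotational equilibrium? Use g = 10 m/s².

x ≈ 1.19 m from the left end

Taking torques about the pivot (at 1.47 m from the left end):
Box: 5.8 × 10 = 58 N down at 0.406 m → arm 1.064 m, τ = 58 × 1.064 = 61.71 N·m counterclockwise.
Bucket of sand: 18 × 10 = 180 N down at 0.923 m → arm 0.547 m, τ = 180 × 0.547 = 98.46 N·m counterclockwise.
Battery pack: 32.4 × 10 = 324 N down at 2.03 m → arm 0.56 m, τ = 324 × 0.56 = 181.4 N·m clockwise.
Net moment of existing loads = 21.23 N·m clockwise.
The potted plant weighs 7.51 × 10 = 75.1 N and must supply an equal counterclockwise moment, so its lever arm about the pivot is 21.23 / 75.1 = 0.283 m.
That puts it at 1.47 − 0.283 = 1.19 m from the left end.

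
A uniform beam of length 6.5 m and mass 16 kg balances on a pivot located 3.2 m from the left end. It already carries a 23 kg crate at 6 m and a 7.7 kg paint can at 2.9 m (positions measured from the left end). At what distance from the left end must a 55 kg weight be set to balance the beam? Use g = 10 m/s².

x ≈ 2.06 m from the left end

About the pivot (at 3.2 m from the left end):
Beam weight: 16 × 10 = 160 N down at 3.25 m → arm 0.05 m, τ = 160 × 0.05 = 8 N·m clockwise.
Crate: 23 × 10 = 230 N down at 6 m → arm 2.8 m, τ = 230 × 2.8 = 644 N·m clockwise.
Paint can: 7.7 × 10 = 77 N down at 2.9 m → arm 0.3 m, τ = 77 × 0.3 = 23.1 N·m counterclockwise.
Net moment of existing loads = 628.9 N·m clockwise.
The weight weighs 55 × 10 = 550 N and must supply an equal counterclockwise moment, so its lever arm about the pivot is 628.9 / 550 = 1.14 m.
That puts it at 3.2 − 1.14 = 2.06 m from the left end.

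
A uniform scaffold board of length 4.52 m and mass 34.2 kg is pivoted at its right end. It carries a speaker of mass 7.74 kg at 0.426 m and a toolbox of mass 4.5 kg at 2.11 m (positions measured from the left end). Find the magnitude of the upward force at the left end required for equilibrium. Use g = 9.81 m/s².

F ≈ 260 N

Sum moments about the right end (the unknown pivot reaction has zero arm there).
Beam weight: 34.2 × 9.81 = 335.5 N down at 2.26 m → arm 2.26 m, τ = 335.5 × 2.26 = 758.2 N·m counterclockwise.
Speaker: 7.74 × 9.81 = 75.93 N down at 0.426 m → arm 4.094 m, τ = 75.93 × 4.094 = 310.9 N·m counterclockwise.
Toolbox: 4.5 × 9.81 = 44.15 N down at 2.11 m → arm 2.41 m, τ = 44.15 × 2.41 = 106.4 N·m counterclockwise.
Net moment of the loads = 1176 N·m counterclockwise.
The upward force F acts at the left end, arm 4.52 m, giving F × 4.52 clockwise.
Setting net torque to zero: F × 4.52 = 1176 → F = 1176 / 4.52 = 260 N.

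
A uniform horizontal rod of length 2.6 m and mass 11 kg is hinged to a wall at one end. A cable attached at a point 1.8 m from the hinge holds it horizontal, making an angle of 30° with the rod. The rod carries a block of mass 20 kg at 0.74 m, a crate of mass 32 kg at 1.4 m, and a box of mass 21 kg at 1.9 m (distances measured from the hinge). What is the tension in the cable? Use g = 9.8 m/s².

Taking torques about the hinge:
Beam weight: 11 × 9.8 = 107.8 N down at 1.3 m → arm 1.3 m, τ = 107.8 × 1.3 = 140.1 N·m clockwise.
Block: 20 × 9.8 = 196 N down at 0.74 m → arm 0.74 m, τ = 196 × 0.74 = 145 N·m clockwise.
Crate: 32 × 9.8 = 313.6 N down at 1.4 m → arm 1.4 m, τ = 313.6 × 1.4 = 439 N·m clockwise.
Box: 21 × 9.8 = 205.8 N down at 1.9 m → arm 1.9 m, τ = 205.8 × 1.9 = 391 N·m clockwise.
Total clockwise load moment = 1115 N·m.
The cable tension T acts at 1.8 m; only its component perpendicular to the rod, T sinθ, produces torque. sin 30° = 0.5.
Balancing moments: T × 1.8 × 0.5 = 1115, giving T = 1115 / 0.9 = 1240 N.

T ≈ 1240 N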